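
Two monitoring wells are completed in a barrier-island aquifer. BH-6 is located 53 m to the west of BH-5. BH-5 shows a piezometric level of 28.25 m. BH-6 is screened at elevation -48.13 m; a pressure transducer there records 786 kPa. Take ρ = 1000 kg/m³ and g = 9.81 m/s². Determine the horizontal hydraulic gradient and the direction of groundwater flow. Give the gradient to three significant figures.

Total head at BH-5: h = 28.25 m (water level in the piezometer is the total head).
Pressure head at BH-6: ψ = P/(ρg) = 786×1000 / (1000 × 9.81) = 80.12 m.
Total head at BH-6: h = z + ψ = -48.13 + 80.12 = 31.99 m.
Head difference: h(BH-5) − h(BH-6) = 28.25 − 31.99 = -3.74 m.
Hydraulic gradient: i = |Δh| / L = 3.74 / 53 = 0.0706.
Flow is from higher to lower head: from BH-6 toward BH-5, i.e. toward the east.

i ≈ 0.0706; groundwater flows toward the east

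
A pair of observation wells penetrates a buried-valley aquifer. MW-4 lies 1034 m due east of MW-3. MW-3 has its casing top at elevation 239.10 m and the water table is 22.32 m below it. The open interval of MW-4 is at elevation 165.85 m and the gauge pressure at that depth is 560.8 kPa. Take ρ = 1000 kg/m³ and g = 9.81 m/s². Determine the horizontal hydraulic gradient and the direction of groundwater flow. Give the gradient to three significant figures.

i ≈ 0.00603; groundwater flows toward the west

Total head at MW-3: h = 239.10 − 22.32 = 216.78 m.
Pressure head at MW-4: ψ = P/(ρg) = 560.8×1000 / (1000 × 9.81) = 57.17 m.
Total head at MW-4: h = z + ψ = 165.85 + 57.17 = 223.02 m.
Head difference: h(MW-3) − h(MW-4) = 216.78 − 223.02 = -6.24 m.
Hydraulic gradient: i = |Δh| / L = 6.24 / 1034 = 0.00603.
Flow is from higher to lower head: from MW-4 toward MW-3, i.e. toward the west.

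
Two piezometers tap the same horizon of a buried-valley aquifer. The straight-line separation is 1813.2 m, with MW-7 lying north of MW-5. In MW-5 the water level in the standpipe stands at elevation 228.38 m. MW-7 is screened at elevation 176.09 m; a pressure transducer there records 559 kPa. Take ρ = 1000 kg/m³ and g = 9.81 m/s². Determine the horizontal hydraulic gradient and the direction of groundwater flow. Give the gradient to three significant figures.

Total head at MW-5: h = 228.38 m (water level in the piezometer is the total head).
Pressure head at MW-7: ψ = P/(ρg) = 559×1000 / (1000 × 9.81) = 56.98 m.
Total head at MW-7: h = z + ψ = 176.09 + 56.98 = 233.07 m.
Head difference: h(MW-5) − h(MW-7) = 228.38 − 233.07 = -4.69 m.
Hydraulic gradient: i = |Δh| / L = 4.69 / 1813.2 = 0.00259.
Flow is from higher to lower head: from MW-7 toward MW-5, i.e. toward the south.

i ≈ 0.00259; groundwater flows toward the south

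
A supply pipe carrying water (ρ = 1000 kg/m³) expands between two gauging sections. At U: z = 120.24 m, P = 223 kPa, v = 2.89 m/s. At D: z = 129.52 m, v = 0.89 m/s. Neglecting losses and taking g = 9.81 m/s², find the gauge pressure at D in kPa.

Pressure head at U: ψ₁ = P₁/(ρg) = 223×1000 / (1000 × 9.81) = 22.73 m.
Velocity heads: v₁²/2g = 2.89²/19.62 = 0.426 m; v₂²/2g = 0.89²/19.62 = 0.040 m.
Total head H = z₁ + ψ₁ + v₁²/2g = 120.24 + 22.73 + 0.426 = 143.40 m.
ψ₂ = H − z₂ − v₂²/2g = 143.40 − 129.52 − 0.040 = 13.84 m.
P₂ = ρgψ₂ = 1000 × 9.81 × 13.84 ≈ 136 kPa.

P₂ ≈ 136 kPa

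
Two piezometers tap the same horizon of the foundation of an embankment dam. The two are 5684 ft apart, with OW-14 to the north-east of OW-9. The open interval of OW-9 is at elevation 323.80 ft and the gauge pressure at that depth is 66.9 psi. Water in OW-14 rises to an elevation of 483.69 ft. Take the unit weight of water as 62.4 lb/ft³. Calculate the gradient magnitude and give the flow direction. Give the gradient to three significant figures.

i ≈ 0.000969; groundwater flows toward the south-west

Pressure head at OW-9: ψ = 144·P/γ = 144 × 66.9 / 62.4 = 154.38 ft.
Total head at OW-9: h = z + ψ = 323.80 + 154.38 = 478.18 ft.
Total head at OW-14: h = 483.69 ft (water level in the piezometer is the total head).
Head difference: h(OW-9) − h(OW-14) = 478.18 − 483.69 = -5.51 ft.
Hydraulic gradient: i = |Δh| / L = 5.51 / 5684 = 0.000969.
Flow is from higher to lower head: from OW-14 toward OW-9, i.e. toward the south-west.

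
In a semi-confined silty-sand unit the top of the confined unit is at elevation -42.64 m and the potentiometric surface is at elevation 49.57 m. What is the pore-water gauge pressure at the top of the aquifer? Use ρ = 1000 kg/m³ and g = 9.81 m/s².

Pressure head at the aquifer top: ψ = h − z = 49.57 − (-42.64) = 92.21 m.
P = ρgψ = 1000 × 9.81 × 92.21 = 904580 Pa ≈ 905 kPa.

P ≈ 905 kPa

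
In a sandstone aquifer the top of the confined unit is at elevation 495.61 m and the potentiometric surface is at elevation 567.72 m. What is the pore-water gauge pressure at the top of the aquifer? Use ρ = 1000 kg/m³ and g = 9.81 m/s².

P ≈ 707 kPa

Pressure head at the aquifer top: ψ = h − z = 567.72 − 495.61 = 72.11 m.
P = ρgψ = 1000 × 9.81 × 72.11 = 707399 Pa ≈ 707 kPa.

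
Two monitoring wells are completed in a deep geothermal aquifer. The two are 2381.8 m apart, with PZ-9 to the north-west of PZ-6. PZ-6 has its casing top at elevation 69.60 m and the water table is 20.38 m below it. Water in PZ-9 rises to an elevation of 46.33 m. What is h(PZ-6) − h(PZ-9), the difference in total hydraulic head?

Total head at PZ-6: h = 69.60 − 20.38 = 49.22 m.
Total head at PZ-9: h = 46.33 m (water level in the piezometer is the total head).
Head difference: h(PZ-6) − h(PZ-9) = 49.22 − 46.33 = 2.89 m.

Δh ≈ 2.89 m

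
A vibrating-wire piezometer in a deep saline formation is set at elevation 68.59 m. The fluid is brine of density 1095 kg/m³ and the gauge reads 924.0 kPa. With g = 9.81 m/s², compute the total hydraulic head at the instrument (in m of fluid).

h ≈ 154.61 m

ψ = P/(ρg) = 924.0×1000 / (1095 × 9.81) = 86.02 m.
h = z + ψ = 68.59 + 86.02 = 154.61 m.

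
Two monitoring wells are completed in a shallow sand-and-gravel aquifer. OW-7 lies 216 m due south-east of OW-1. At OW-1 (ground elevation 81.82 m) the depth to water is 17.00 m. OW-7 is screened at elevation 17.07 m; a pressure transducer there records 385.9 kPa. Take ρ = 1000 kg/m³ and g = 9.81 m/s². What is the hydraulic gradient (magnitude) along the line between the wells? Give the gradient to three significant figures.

i ≈ 0.0389

Total head at OW-1: h = 81.82 − 17.00 = 64.82 m.
Pressure head at OW-7: ψ = P/(ρg) = 385.9×1000 / (1000 × 9.81) = 39.34 m.
Total head at OW-7: h = z + ψ = 17.07 + 39.34 = 56.41 m.
Head difference: h(OW-1) − h(OW-7) = 64.82 − 56.41 = 8.41 m.
Hydraulic gradient: i = |Δh| / L = 8.41 / 216 = 0.0389.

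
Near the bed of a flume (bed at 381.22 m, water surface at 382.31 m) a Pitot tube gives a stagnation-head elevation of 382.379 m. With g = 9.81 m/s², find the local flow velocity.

v ≈ 1.16 m/s

Near the bed, under hydrostatic conditions, the piezometric head (z + ψ) equals the free-surface elevation, 382.31 m.
Velocity head = total − piezometric = 382.379 − 382.31 = 0.069 m.
v = √(2g·h_v) = √(2 × 9.81 × 0.069) = 1.16 m/s.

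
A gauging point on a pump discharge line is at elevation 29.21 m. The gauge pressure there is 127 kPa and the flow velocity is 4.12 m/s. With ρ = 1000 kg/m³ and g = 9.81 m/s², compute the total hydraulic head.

Pressure head ψ = P/(ρg) = 127×1000 / (1000 × 9.81) = 12.95 m.
Velocity head = v²/(2g) = 4.12² / (2 × 9.81) = 0.865 m.
h = z + ψ + v²/(2g) = 29.21 + 12.95 + 0.865 = 43.02 m.

h ≈ 43.02 m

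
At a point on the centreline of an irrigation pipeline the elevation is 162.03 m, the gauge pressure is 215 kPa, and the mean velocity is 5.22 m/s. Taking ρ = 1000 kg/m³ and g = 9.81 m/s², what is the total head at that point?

h ≈ 185.34 m

Pressure head ψ = P/(ρg) = 215×1000 / (1000 × 9.81) = 21.92 m.
Velocity head = v²/(2g) = 5.22² / (2 × 9.81) = 1.389 m.
h = z + ψ + v²/(2g) = 162.03 + 21.92 + 1.389 = 185.34 m.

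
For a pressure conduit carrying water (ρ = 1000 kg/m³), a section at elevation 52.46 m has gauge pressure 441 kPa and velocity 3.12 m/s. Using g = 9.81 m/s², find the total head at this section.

Pressure head ψ = P/(ρg) = 441×1000 / (1000 × 9.81) = 44.95 m.
Velocity head = v²/(2g) = 3.12² / (2 × 9.81) = 0.496 m.
h = z + ψ + v²/(2g) = 52.46 + 44.95 + 0.496 = 97.91 m.

h ≈ 97.91 m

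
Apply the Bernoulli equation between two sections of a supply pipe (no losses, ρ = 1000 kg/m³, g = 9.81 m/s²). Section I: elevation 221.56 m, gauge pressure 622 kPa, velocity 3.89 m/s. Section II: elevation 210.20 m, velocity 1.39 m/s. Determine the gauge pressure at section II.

Pressure head at I: ψ₁ = P₁/(ρg) = 622×1000 / (1000 × 9.81) = 63.40 m.
Velocity heads: v₁²/2g = 3.89²/19.62 = 0.771 m; v₂²/2g = 1.39²/19.62 = 0.098 m.
Total head H = z₁ + ψ₁ + v₁²/2g = 221.56 + 63.40 + 0.771 = 285.73 m.
ψ₂ = H − z₂ − v₂²/2g = 285.73 − 210.20 − 0.098 = 75.43 m.
P₂ = ρgψ₂ = 1000 × 9.81 × 75.43 ≈ 740 kPa.

P₂ ≈ 740 kPa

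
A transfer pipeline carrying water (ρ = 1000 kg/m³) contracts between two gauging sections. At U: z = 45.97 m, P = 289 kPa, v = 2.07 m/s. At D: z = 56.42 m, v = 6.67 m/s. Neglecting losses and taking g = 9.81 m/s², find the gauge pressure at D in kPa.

P₂ ≈ 166 kPa

Pressure head at U: ψ₁ = P₁/(ρg) = 289×1000 / (1000 × 9.81) = 29.46 m.
Velocity heads: v₁²/2g = 2.07²/19.62 = 0.218 m; v₂²/2g = 6.67²/19.62 = 2.268 m.
Total head H = z₁ + ψ₁ + v₁²/2g = 45.97 + 29.46 + 0.218 = 75.65 m.
ψ₂ = H − z₂ − v₂²/2g = 75.65 − 56.42 − 2.268 = 16.96 m.
P₂ = ρgψ₂ = 1000 × 9.81 × 16.96 ≈ 166 kPa.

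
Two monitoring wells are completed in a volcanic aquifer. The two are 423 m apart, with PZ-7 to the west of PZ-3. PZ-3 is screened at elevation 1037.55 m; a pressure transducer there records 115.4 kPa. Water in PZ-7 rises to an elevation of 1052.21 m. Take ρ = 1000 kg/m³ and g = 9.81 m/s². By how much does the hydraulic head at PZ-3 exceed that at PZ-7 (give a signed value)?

Δh ≈ -2.90 m

Pressure head at PZ-3: ψ = P/(ρg) = 115.4×1000 / (1000 × 9.81) = 11.76 m.
Total head at PZ-3: h = z + ψ = 1037.55 + 11.76 = 1049.31 m.
Total head at PZ-7: h = 1052.21 m (water level in the piezometer is the total head).
Head difference: h(PZ-3) − h(PZ-7) = 1049.31 − 1052.21 = -2.90 m.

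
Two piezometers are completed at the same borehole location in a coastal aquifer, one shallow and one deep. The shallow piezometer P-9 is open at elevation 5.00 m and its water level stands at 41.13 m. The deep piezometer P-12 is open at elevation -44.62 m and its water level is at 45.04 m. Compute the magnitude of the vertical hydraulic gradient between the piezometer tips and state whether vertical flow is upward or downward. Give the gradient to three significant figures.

|i_v| ≈ 0.0788; vertical flow is upward

Total head at P-9: h = 41.13 m (water level in the standpipe).
Total head at P-12: h = 45.04 m.
Δh = h(P-9) − h(P-12) = 41.13 − 45.04 = -3.91 m.
Vertical separation Δz = 5.00 − (-44.62) = 49.62 m.
|i_v| = |Δh| / Δz = 3.91 / 49.62 = 0.0788.
Head is higher in the deep piezometer, so vertical flow is upward (discharge condition).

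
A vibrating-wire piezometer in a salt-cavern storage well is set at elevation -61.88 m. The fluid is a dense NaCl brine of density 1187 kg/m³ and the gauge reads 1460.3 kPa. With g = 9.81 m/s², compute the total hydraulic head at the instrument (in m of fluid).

ψ = P/(ρg) = 1460.3×1000 / (1187 × 9.81) = 125.41 m.
h = z + ψ = -61.88 + 125.41 = 63.53 m.

h ≈ 63.53 m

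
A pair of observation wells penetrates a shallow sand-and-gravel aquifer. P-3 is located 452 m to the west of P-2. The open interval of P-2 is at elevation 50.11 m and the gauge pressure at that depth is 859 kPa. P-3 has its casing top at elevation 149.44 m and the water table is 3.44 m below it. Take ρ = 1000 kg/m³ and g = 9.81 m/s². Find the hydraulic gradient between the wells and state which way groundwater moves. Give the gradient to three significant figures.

Pressure head at P-2: ψ = P/(ρg) = 859×1000 / (1000 × 9.81) = 87.56 m.
Total head at P-2: h = z + ψ = 50.11 + 87.56 = 137.67 m.
Total head at P-3: h = 149.44 − 3.44 = 146.00 m.
Head difference: h(P-2) − h(P-3) = 137.67 − 146.00 = -8.33 m.
Hydraulic gradient: i = |Δh| / L = 8.33 / 452 = 0.0184.
Flow is from higher to lower head: from P-3 toward P-2, i.e. toward the east.

i ≈ 0.0184; groundwater flows toward the east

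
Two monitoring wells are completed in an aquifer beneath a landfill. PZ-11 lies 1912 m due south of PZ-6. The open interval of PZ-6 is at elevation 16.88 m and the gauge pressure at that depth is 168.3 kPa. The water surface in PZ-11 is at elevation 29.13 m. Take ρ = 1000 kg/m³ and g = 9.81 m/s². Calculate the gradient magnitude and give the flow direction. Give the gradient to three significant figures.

i ≈ 0.00257; groundwater flows toward the south

Pressure head at PZ-6: ψ = P/(ρg) = 168.3×1000 / (1000 × 9.81) = 17.16 m.
Total head at PZ-6: h = z + ψ = 16.88 + 17.16 = 34.04 m.
Total head at PZ-11: h = 29.13 m (water level in the piezometer is the total head).
Head difference: h(PZ-6) − h(PZ-11) = 34.04 − 29.13 = 4.91 m.
Hydraulic gradient: i = |Δh| / L = 4.91 / 1912 = 0.00257.
Flow is from higher to lower head: from PZ-6 toward PZ-11, i.e. toward the south.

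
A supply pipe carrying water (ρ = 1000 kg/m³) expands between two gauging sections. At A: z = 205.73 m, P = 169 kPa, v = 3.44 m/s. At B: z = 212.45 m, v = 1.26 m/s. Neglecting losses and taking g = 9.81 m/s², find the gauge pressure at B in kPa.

P₂ ≈ 108 kPa

Pressure head at A: ψ₁ = P₁/(ρg) = 169×1000 / (1000 × 9.81) = 17.23 m.
Velocity heads: v₁²/2g = 3.44²/19.62 = 0.603 m; v₂²/2g = 1.26²/19.62 = 0.081 m.
Total head H = z₁ + ψ₁ + v₁²/2g = 205.73 + 17.23 + 0.603 = 223.56 m.
ψ₂ = H − z₂ − v₂²/2g = 223.56 − 212.45 − 0.081 = 11.03 m.
P₂ = ρgψ₂ = 1000 × 9.81 × 11.03 ≈ 108 kPa.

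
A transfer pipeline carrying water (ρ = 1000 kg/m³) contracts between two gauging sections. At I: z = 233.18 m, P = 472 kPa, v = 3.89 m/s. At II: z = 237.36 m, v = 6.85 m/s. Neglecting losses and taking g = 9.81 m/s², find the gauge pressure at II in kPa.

Pressure head at I: ψ₁ = P₁/(ρg) = 472×1000 / (1000 × 9.81) = 48.11 m.
Velocity heads: v₁²/2g = 3.89²/19.62 = 0.771 m; v₂²/2g = 6.85²/19.62 = 2.392 m.
Total head H = z₁ + ψ₁ + v₁²/2g = 233.18 + 48.11 + 0.771 = 282.06 m.
ψ₂ = H − z₂ − v₂²/2g = 282.06 − 237.36 − 2.392 = 42.31 m.
P₂ = ρgψ₂ = 1000 × 9.81 × 42.31 ≈ 415 kPa.

P₂ ≈ 415 kPa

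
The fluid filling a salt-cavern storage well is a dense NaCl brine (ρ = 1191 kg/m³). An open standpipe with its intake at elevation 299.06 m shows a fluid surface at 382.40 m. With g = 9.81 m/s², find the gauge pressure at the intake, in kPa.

P ≈ 974 kPa

Pressure head ψ = h − z = 382.40 − 299.06 = 83.34 m.
P = ρgψ = 1191 × 9.81 × 83.34 = 973720 Pa ≈ 974 kPa.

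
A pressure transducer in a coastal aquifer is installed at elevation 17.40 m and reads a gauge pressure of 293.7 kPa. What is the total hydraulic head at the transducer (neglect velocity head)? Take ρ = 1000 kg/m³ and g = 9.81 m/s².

ψ = P/(ρg) = 293.7×1000 / (1000 × 9.81) = 29.94 m.
h = z + ψ = 17.40 + 29.94 = 47.34 m.

h ≈ 47.34 m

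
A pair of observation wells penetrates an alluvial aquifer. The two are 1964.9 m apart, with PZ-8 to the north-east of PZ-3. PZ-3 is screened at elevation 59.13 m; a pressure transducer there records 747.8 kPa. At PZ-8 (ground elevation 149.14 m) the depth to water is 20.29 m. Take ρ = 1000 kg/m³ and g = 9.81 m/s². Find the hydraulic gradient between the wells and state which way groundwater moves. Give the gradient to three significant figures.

i ≈ 0.00331; groundwater flows toward the north-east

Pressure head at PZ-3: ψ = P/(ρg) = 747.8×1000 / (1000 × 9.81) = 76.23 m.
Total head at PZ-3: h = z + ψ = 59.13 + 76.23 = 135.36 m.
Total head at PZ-8: h = 149.14 − 20.29 = 128.85 m.
Head difference: h(PZ-3) − h(PZ-8) = 135.36 − 128.85 = 6.51 m.
Hydraulic gradient: i = |Δh| / L = 6.51 / 1964.9 = 0.00331.
Flow is from higher to lower head: from PZ-3 toward PZ-8, i.e. toward the north-east.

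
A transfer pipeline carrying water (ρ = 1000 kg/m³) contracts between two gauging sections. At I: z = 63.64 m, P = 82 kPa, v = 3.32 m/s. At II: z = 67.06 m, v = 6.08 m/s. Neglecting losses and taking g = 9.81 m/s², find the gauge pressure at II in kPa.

Pressure head at I: ψ₁ = P₁/(ρg) = 82×1000 / (1000 × 9.81) = 8.36 m.
Velocity heads: v₁²/2g = 3.32²/19.62 = 0.562 m; v₂²/2g = 6.08²/19.62 = 1.884 m.
Total head H = z₁ + ψ₁ + v₁²/2g = 63.64 + 8.36 + 0.562 = 72.56 m.
ψ₂ = H − z₂ − v₂²/2g = 72.56 − 67.06 − 1.884 = 3.62 m.
P₂ = ρgψ₂ = 1000 × 9.81 × 3.62 ≈ 35.5 kPa.

P₂ ≈ 35.5 kPa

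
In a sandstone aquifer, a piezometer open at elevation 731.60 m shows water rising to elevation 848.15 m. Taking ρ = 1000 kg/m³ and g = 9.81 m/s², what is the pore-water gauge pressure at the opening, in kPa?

Pressure head ψ = h − z = 848.15 − 731.60 = 116.55 m.
P = ρgψ = 1000 × 9.81 × 116.55 = 1143356 Pa ≈ 1140 kPa.

P ≈ 1140 kPa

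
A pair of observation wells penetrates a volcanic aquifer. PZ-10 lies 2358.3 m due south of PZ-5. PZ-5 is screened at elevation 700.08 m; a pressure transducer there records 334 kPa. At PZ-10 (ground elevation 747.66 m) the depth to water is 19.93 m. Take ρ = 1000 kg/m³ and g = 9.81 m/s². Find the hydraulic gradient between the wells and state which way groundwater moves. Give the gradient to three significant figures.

Pressure head at PZ-5: ψ = P/(ρg) = 334×1000 / (1000 × 9.81) = 34.05 m.
Total head at PZ-5: h = z + ψ = 700.08 + 34.05 = 734.13 m.
Total head at PZ-10: h = 747.66 − 19.93 = 727.73 m.
Head difference: h(PZ-5) − h(PZ-10) = 734.13 − 727.73 = 6.40 m.
Hydraulic gradient: i = |Δh| / L = 6.40 / 2358.3 = 0.00271.
Flow is from higher to lower head: from PZ-5 toward PZ-10, i.e. toward the south.

i ≈ 0.00271; groundwater flows toward the south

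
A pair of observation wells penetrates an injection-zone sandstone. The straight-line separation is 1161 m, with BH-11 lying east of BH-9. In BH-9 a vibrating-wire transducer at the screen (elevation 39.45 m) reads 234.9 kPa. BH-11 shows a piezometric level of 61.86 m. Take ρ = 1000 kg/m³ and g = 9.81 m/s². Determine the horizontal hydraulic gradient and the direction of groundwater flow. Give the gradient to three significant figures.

Pressure head at BH-9: ψ = P/(ρg) = 234.9×1000 / (1000 × 9.81) = 23.94 m.
Total head at BH-9: h = z + ψ = 39.45 + 23.94 = 63.39 m.
Total head at BH-11: h = 61.86 m (water level in the piezometer is the total head).
Head difference: h(BH-9) − h(BH-11) = 63.39 − 61.86 = 1.53 m.
Hydraulic gradient: i = |Δh| / L = 1.53 / 1161 = 0.00132.
Flow is from higher to lower head: from BH-9 toward BH-11, i.e. toward the east.

i ≈ 0.00132; groundwater flows toward the east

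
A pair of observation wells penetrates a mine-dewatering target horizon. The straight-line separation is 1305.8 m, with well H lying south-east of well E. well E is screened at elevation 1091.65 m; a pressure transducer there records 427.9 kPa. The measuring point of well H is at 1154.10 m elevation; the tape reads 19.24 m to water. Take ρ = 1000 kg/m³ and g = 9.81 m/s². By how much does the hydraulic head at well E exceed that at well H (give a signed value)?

Δh ≈ 0.41 m

Pressure head at well E: ψ = P/(ρg) = 427.9×1000 / (1000 × 9.81) = 43.62 m.
Total head at well E: h = z + ψ = 1091.65 + 43.62 = 1135.27 m.
Total head at well H: h = 1154.10 − 19.24 = 1134.86 m.
Head difference: h(well E) − h(well H) = 1135.27 − 1134.86 = 0.41 m.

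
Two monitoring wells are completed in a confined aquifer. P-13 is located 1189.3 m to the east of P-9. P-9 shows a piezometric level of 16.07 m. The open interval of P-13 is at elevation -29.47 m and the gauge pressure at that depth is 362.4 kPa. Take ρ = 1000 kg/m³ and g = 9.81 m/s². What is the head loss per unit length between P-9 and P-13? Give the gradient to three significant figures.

Total head at P-9: h = 16.07 m (water level in the piezometer is the total head).
Pressure head at P-13: ψ = P/(ρg) = 362.4×1000 / (1000 × 9.81) = 36.94 m.
Total head at P-13: h = z + ψ = -29.47 + 36.94 = 7.47 m.
Head difference: h(P-9) − h(P-13) = 16.07 − 7.47 = 8.60 m.
Hydraulic gradient: i = |Δh| / L = 8.60 / 1189.3 = 0.00723.

i ≈ 0.00723 m/m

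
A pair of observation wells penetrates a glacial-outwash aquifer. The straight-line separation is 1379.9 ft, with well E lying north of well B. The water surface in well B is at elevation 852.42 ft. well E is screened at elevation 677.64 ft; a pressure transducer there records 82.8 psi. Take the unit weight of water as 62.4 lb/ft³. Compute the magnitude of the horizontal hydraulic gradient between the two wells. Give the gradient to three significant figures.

Total head at well B: h = 852.42 ft (water level in the piezometer is the total head).
Pressure head at well E: ψ = 144·P/γ = 144 × 82.8 / 62.4 = 191.08 ft.
Total head at well E: h = z + ψ = 677.64 + 191.08 = 868.72 ft.
Head difference: h(well B) − h(well E) = 852.42 − 868.72 = -16.30 ft.
Hydraulic gradient: i = |Δh| / L = 16.30 / 1379.9 = 0.0118.

i ≈ 0.0118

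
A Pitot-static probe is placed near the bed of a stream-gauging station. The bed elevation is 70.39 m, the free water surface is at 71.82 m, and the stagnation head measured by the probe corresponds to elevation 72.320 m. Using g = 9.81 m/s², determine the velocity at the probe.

Near the bed, under hydrostatic conditions, the piezometric head (z + ψ) equals the free-surface elevation, 71.82 m.
Velocity head = total − piezometric = 72.320 − 71.82 = 0.500 m.
v = √(2g·h_v) = √(2 × 9.81 × 0.500) = 3.13 m/s.

v ≈ 3.13 m/s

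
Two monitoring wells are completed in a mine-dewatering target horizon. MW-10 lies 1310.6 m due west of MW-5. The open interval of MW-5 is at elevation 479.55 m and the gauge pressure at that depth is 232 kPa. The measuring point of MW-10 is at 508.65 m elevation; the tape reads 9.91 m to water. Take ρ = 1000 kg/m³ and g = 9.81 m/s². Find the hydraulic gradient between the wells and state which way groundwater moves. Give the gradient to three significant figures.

i ≈ 0.00340; groundwater flows toward the west

Pressure head at MW-5: ψ = P/(ρg) = 232×1000 / (1000 × 9.81) = 23.65 m.
Total head at MW-5: h = z + ψ = 479.55 + 23.65 = 503.20 m.
Total head at MW-10: h = 508.65 − 9.91 = 498.74 m.
Head difference: h(MW-5) − h(MW-10) = 503.20 − 498.74 = 4.46 m.
Hydraulic gradient: i = |Δh| / L = 4.46 / 1310.6 = 0.00340.
Flow is from higher to lower head: from MW-5 toward MW-10, i.e. toward the west.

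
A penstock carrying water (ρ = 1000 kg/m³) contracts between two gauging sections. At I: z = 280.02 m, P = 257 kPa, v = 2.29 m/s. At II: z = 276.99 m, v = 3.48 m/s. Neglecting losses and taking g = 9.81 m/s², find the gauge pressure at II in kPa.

Pressure head at I: ψ₁ = P₁/(ρg) = 257×1000 / (1000 × 9.81) = 26.20 m.
Velocity heads: v₁²/2g = 2.29²/19.62 = 0.267 m; v₂²/2g = 3.48²/19.62 = 0.617 m.
Total head H = z₁ + ψ₁ + v₁²/2g = 280.02 + 26.20 + 0.267 = 306.49 m.
ψ₂ = H − z₂ − v₂²/2g = 306.49 − 276.99 − 0.617 = 28.88 m.
P₂ = ρgψ₂ = 1000 × 9.81 × 28.88 ≈ 283 kPa.

P₂ ≈ 283 kPa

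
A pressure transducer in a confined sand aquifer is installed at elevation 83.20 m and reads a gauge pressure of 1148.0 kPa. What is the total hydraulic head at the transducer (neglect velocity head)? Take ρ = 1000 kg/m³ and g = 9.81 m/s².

h ≈ 200.22 m

ψ = P/(ρg) = 1148.0×1000 / (1000 × 9.81) = 117.02 m.
h = z + ψ = 83.20 + 117.02 = 200.22 m.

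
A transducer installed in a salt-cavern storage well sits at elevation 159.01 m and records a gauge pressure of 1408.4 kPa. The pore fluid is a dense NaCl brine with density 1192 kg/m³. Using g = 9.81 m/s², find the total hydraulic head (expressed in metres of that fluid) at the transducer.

h ≈ 279.45 m

ψ = P/(ρg) = 1408.4×1000 / (1192 × 9.81) = 120.44 m.
h = z + ψ = 159.01 + 120.44 = 279.45 m.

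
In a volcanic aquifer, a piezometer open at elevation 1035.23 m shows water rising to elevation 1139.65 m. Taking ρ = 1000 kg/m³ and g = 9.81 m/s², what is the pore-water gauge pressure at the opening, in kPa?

Pressure head ψ = h − z = 1139.65 − 1035.23 = 104.42 m.
P = ρgψ = 1000 × 9.81 × 104.42 = 1024360 Pa ≈ 1020 kPa.

P ≈ 1020 kPa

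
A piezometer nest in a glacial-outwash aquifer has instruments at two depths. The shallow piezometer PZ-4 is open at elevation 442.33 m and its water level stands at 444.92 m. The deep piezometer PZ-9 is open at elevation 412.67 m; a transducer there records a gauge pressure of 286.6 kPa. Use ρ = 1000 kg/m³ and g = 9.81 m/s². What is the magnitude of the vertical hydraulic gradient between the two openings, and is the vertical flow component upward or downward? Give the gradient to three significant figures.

Total head at PZ-4: h = 444.92 m (water level in the standpipe).
Pressure head at PZ-9: ψ = P/(ρg) = 286.6×1000 / (1000 × 9.81) = 29.22 m.
Total head at PZ-9: h = z + ψ = 412.67 + 29.22 = 441.89 m.
Δh = h(PZ-4) − h(PZ-9) = 444.92 − 441.89 = 3.03 m.
Vertical separation Δz = 442.33 − 412.67 = 29.66 m.
|i_v| = |Δh| / Δz = 3.03 / 29.66 = 0.102.
Head is higher in the shallow piezometer, so vertical flow is downward (recharge condition).

|i_v| ≈ 0.102; vertical flow is downward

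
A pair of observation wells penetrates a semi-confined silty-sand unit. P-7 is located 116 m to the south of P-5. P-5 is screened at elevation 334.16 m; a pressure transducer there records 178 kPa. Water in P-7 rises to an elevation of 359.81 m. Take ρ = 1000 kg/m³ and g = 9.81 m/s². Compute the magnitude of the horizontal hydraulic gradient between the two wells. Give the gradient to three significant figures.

Pressure head at P-5: ψ = P/(ρg) = 178×1000 / (1000 × 9.81) = 18.14 m.
Total head at P-5: h = z + ψ = 334.16 + 18.14 = 352.30 m.
Total head at P-7: h = 359.81 m (water level in the piezometer is the total head).
Head difference: h(P-5) − h(P-7) = 352.30 − 359.81 = -7.51 m.
Hydraulic gradient: i = |Δh| / L = 7.51 / 116 = 0.0647.

i ≈ 0.0647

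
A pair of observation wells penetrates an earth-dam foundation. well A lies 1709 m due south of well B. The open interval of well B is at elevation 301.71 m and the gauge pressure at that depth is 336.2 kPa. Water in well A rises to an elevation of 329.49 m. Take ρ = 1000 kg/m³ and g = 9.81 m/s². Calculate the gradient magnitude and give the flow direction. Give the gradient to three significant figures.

i ≈ 0.00380; groundwater flows toward the south

Pressure head at well B: ψ = P/(ρg) = 336.2×1000 / (1000 × 9.81) = 34.27 m.
Total head at well B: h = z + ψ = 301.71 + 34.27 = 335.98 m.
Total head at well A: h = 329.49 m (water level in the piezometer is the total head).
Head difference: h(well B) − h(well A) = 335.98 − 329.49 = 6.49 m.
Hydraulic gradient: i = |Δh| / L = 6.49 / 1709 = 0.00380.
Flow is from higher to lower head: from well B toward well A, i.e. toward the south.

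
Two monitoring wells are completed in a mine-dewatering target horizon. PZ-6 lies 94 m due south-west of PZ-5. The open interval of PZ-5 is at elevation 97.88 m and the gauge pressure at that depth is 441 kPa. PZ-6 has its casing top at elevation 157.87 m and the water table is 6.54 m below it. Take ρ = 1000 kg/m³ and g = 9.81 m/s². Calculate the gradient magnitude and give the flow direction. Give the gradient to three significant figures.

Pressure head at PZ-5: ψ = P/(ρg) = 441×1000 / (1000 × 9.81) = 44.95 m.
Total head at PZ-5: h = z + ψ = 97.88 + 44.95 = 142.83 m.
Total head at PZ-6: h = 157.87 − 6.54 = 151.33 m.
Head difference: h(PZ-5) − h(PZ-6) = 142.83 − 151.33 = -8.50 m.
Hydraulic gradient: i = |Δh| / L = 8.50 / 94 = 0.0904.
Flow is from higher to lower head: from PZ-6 toward PZ-5, i.e. toward the north-east.

i ≈ 0.0904; groundwater flows toward the north-east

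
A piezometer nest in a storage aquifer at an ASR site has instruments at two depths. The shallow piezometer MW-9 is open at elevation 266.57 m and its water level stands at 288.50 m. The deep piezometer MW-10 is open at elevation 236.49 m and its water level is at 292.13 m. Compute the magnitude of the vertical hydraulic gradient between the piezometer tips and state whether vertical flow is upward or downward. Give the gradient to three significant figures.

|i_v| ≈ 0.121; vertical flow is upward

Total head at MW-9: h = 288.50 m (water level in the standpipe).
Total head at MW-10: h = 292.13 m.
Δh = h(MW-9) − h(MW-10) = 288.50 − 292.13 = -3.63 m.
Vertical separation Δz = 266.57 − 236.49 = 30.08 m.
|i_v| = |Δh| / Δz = 3.63 / 30.08 = 0.121.
Head is higher in the deep piezometer, so vertical flow is upward (discharge condition).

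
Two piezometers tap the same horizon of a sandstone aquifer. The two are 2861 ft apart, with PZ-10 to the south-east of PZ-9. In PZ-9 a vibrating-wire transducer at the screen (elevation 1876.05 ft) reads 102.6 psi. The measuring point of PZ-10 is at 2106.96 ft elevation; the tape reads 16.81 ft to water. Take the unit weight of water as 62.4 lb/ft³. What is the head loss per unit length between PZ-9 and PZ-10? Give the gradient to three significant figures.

i ≈ 0.00792 ft/ft

Pressure head at PZ-9: ψ = 144·P/γ = 144 × 102.6 / 62.4 = 236.77 ft.
Total head at PZ-9: h = z + ψ = 1876.05 + 236.77 = 2112.82 ft.
Total head at PZ-10: h = 2106.96 − 16.81 = 2090.15 ft.
Head difference: h(PZ-9) − h(PZ-10) = 2112.82 − 2090.15 = 22.67 ft.
Hydraulic gradient: i = |Δh| / L = 22.67 / 2861 = 0.00792.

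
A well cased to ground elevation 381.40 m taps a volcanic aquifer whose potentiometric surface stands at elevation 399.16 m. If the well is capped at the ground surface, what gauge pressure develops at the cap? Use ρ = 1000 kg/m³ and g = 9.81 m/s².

Head above the cap: Δh = 399.16 − 381.40 = 17.76 m.
P = ρgΔh = 1000 × 9.81 × 17.76 = 174226 Pa ≈ 174 kPa.

P ≈ 174 kPa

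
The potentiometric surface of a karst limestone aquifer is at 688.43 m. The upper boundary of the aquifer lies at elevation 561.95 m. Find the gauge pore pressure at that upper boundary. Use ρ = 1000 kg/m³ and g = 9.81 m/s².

Pressure head at the aquifer top: ψ = h − z = 688.43 − 561.95 = 126.48 m.
P = ρgψ = 1000 × 9.81 × 126.48 = 1240769 Pa ≈ 1240 kPa.

P ≈ 1240 kPa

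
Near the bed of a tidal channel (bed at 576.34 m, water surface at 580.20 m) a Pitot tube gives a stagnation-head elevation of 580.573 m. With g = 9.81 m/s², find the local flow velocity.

Near the bed, under hydrostatic conditions, the piezometric head (z + ψ) equals the free-surface elevation, 580.20 m.
Velocity head = total − piezometric = 580.573 − 580.20 = 0.373 m.
v = √(2g·h_v) = √(2 × 9.81 × 0.373) = 2.71 m/s.

v ≈ 2.71 m/s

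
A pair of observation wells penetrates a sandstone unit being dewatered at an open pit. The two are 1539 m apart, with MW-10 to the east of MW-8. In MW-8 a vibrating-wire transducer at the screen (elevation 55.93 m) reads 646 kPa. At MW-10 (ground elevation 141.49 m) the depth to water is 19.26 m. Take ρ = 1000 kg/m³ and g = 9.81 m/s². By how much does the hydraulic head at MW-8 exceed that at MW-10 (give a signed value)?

Pressure head at MW-8: ψ = P/(ρg) = 646×1000 / (1000 × 9.81) = 65.85 m.
Total head at MW-8: h = z + ψ = 55.93 + 65.85 = 121.78 m.
Total head at MW-10: h = 141.49 − 19.26 = 122.23 m.
Head difference: h(MW-8) − h(MW-10) = 121.78 − 122.23 = -0.45 m.

Δh ≈ -0.45 m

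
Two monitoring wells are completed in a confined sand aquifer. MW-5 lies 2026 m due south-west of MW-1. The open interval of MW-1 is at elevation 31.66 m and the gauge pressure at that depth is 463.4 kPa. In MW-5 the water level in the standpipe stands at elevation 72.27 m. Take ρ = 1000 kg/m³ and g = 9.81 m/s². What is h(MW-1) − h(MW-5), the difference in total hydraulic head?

Pressure head at MW-1: ψ = P/(ρg) = 463.4×1000 / (1000 × 9.81) = 47.24 m.
Total head at MW-1: h = z + ψ = 31.66 + 47.24 = 78.90 m.
Total head at MW-5: h = 72.27 m (water level in the piezometer is the total head).
Head difference: h(MW-1) − h(MW-5) = 78.90 − 72.27 = 6.63 m.

Δh ≈ 6.63 m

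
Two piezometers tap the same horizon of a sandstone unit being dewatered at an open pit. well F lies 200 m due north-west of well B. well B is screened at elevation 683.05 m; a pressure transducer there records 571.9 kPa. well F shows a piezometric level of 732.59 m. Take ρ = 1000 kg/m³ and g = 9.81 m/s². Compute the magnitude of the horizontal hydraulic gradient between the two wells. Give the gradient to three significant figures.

i ≈ 0.0438

Pressure head at well B: ψ = P/(ρg) = 571.9×1000 / (1000 × 9.81) = 58.30 m.
Total head at well B: h = z + ψ = 683.05 + 58.30 = 741.35 m.
Total head at well F: h = 732.59 m (water level in the piezometer is the total head).
Head difference: h(well B) − h(well F) = 741.35 − 732.59 = 8.76 m.
Hydraulic gradient: i = |Δh| / L = 8.76 / 200 = 0.0438.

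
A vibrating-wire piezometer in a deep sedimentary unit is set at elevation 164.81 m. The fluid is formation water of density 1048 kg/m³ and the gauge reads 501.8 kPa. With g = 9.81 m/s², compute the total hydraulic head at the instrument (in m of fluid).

h ≈ 213.62 m

ψ = P/(ρg) = 501.8×1000 / (1048 × 9.81) = 48.81 m.
h = z + ψ = 164.81 + 48.81 = 213.62 m.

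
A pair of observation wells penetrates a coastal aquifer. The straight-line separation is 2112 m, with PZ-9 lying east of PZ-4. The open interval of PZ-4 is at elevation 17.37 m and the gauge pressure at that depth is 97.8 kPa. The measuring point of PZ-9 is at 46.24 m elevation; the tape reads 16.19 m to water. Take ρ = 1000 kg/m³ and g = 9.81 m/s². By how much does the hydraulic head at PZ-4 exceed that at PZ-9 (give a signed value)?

Δh ≈ -2.71 m

Pressure head at PZ-4: ψ = P/(ρg) = 97.8×1000 / (1000 × 9.81) = 9.97 m.
Total head at PZ-4: h = z + ψ = 17.37 + 9.97 = 27.34 m.
Total head at PZ-9: h = 46.24 − 16.19 = 30.05 m.
Head difference: h(PZ-4) − h(PZ-9) = 27.34 − 30.05 = -2.71 m.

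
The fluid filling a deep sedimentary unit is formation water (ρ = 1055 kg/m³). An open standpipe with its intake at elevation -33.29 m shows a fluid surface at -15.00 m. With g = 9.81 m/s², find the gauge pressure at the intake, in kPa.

P ≈ 189 kPa

Pressure head ψ = h − z = -15.00 − (-33.29) = 18.29 m.
P = ρgψ = 1055 × 9.81 × 18.29 = 189293 Pa ≈ 189 kPa.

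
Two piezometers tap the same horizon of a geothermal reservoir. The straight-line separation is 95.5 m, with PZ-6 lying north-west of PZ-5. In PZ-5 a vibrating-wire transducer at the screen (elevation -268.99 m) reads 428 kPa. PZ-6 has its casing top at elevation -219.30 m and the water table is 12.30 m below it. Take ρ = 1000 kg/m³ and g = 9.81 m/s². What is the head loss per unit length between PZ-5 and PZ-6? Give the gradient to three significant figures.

i ≈ 0.0653 m/m

Pressure head at PZ-5: ψ = P/(ρg) = 428×1000 / (1000 × 9.81) = 43.63 m.
Total head at PZ-5: h = z + ψ = -268.99 + 43.63 = -225.36 m.
Total head at PZ-6: h = -219.30 − 12.30 = -231.60 m.
Head difference: h(PZ-5) − h(PZ-6) = -225.36 − (-231.60) = 6.24 m.
Hydraulic gradient: i = |Δh| / L = 6.24 / 95.5 = 0.0653.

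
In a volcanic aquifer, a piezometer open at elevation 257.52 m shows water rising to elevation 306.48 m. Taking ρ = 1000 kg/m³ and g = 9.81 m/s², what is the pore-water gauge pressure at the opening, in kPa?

P ≈ 480 kPa

Pressure head ψ = h − z = 306.48 − 257.52 = 48.96 m.
P = ρgψ = 1000 × 9.81 × 48.96 = 480298 Pa ≈ 480 kPa.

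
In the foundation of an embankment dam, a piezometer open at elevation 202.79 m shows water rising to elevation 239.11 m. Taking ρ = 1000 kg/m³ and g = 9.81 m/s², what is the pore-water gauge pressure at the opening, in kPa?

P ≈ 356 kPa

Pressure head ψ = h − z = 239.11 − 202.79 = 36.32 m.
P = ρgψ = 1000 × 9.81 × 36.32 = 356299 Pa ≈ 356 kPa.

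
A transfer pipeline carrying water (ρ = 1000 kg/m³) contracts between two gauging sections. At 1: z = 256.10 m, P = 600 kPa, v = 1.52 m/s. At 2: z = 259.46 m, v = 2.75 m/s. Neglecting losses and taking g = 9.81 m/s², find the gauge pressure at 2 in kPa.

P₂ ≈ 564 kPa

Pressure head at 1: ψ₁ = P₁/(ρg) = 600×1000 / (1000 × 9.81) = 61.16 m.
Velocity heads: v₁²/2g = 1.52²/19.62 = 0.118 m; v₂²/2g = 2.75²/19.62 = 0.385 m.
Total head H = z₁ + ψ₁ + v₁²/2g = 256.10 + 61.16 + 0.118 = 317.38 m.
ψ₂ = H − z₂ − v₂²/2g = 317.38 − 259.46 − 0.385 = 57.54 m.
P₂ = ρgψ₂ = 1000 × 9.81 × 57.54 ≈ 564 kPa.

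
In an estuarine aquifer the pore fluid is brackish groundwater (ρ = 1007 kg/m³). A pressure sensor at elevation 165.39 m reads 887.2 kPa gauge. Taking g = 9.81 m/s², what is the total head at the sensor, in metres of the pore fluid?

h ≈ 255.20 m

ψ = P/(ρg) = 887.2×1000 / (1007 × 9.81) = 89.81 m.
h = z + ψ = 165.39 + 89.81 = 255.20 m.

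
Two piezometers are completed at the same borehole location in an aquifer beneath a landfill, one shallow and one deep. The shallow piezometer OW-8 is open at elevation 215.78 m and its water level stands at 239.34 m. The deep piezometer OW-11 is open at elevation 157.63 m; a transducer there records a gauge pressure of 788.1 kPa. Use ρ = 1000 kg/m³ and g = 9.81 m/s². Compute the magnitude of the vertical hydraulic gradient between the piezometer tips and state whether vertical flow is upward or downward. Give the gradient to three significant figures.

|i_v| ≈ 0.0236; vertical flow is downward

Total head at OW-8: h = 239.34 m (water level in the standpipe).
Pressure head at OW-11: ψ = P/(ρg) = 788.1×1000 / (1000 × 9.81) = 80.34 m.
Total head at OW-11: h = z + ψ = 157.63 + 80.34 = 237.97 m.
Δh = h(OW-8) − h(OW-11) = 239.34 − 237.97 = 1.37 m.
Vertical separation Δz = 215.78 − 157.63 = 58.15 m.
|i_v| = |Δh| / Δz = 1.37 / 58.15 = 0.0236.
Head is higher in the shallow piezometer, so vertical flow is downward (recharge condition).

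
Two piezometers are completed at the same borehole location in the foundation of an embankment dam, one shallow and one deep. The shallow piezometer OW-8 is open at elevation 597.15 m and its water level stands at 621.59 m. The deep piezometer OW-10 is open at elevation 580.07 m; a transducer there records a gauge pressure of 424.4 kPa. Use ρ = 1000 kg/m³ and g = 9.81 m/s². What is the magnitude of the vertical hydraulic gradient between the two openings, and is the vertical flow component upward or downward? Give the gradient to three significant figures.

|i_v| ≈ 0.102; vertical flow is upward

Total head at OW-8: h = 621.59 m (water level in the standpipe).
Pressure head at OW-10: ψ = P/(ρg) = 424.4×1000 / (1000 × 9.81) = 43.26 m.
Total head at OW-10: h = z + ψ = 580.07 + 43.26 = 623.33 m.
Δh = h(OW-8) − h(OW-10) = 621.59 − 623.33 = -1.74 m.
Vertical separation Δz = 597.15 − 580.07 = 17.08 m.
|i_v| = |Δh| / Δz = 1.74 / 17.08 = 0.102.
Head is higher in the deep piezometer, so vertical flow is upward (discharge condition).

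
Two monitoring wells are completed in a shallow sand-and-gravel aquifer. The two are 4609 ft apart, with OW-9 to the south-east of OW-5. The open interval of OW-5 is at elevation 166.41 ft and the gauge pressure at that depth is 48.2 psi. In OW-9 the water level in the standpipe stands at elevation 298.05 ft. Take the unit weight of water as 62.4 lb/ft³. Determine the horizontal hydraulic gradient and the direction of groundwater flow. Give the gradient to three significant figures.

Pressure head at OW-5: ψ = 144·P/γ = 144 × 48.2 / 62.4 = 111.23 ft.
Total head at OW-5: h = z + ψ = 166.41 + 111.23 = 277.64 ft.
Total head at OW-9: h = 298.05 ft (water level in the piezometer is the total head).
Head difference: h(OW-5) − h(OW-9) = 277.64 − 298.05 = -20.41 ft.
Hydraulic gradient: i = |Δh| / L = 20.41 / 4609 = 0.00443.
Flow is from higher to lower head: from OW-9 toward OW-5, i.e. toward the north-west.

i ≈ 0.00443; groundwater flows toward the north-west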